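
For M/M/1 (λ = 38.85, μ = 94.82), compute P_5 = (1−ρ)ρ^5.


ρ = 38.85/94.82 = 0.4097
P_n = (1−ρ)·ρ^n = (1 − 0.4097)·0.4097^5 = 0.5903·0.011547 = 0.006816

Final: 0.006816


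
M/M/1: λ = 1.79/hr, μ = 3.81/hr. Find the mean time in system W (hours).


W = 1/(μ−λ) = 1/(3.81 − 1.79) = 1/2.02 = 0.4950 hr

Final: 0.4950 hr


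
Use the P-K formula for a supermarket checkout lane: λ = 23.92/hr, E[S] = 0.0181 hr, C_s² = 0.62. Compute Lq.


ρ = λ·E[S] = 23.92·0.0181 = 0.4330
Lq = ρ²(1+C_s²)/(2(1−ρ)) = 0.1874·(1+0.62)/(2·0.5670)
= 0.1874·1.6200/1.1341 = 0.26776

Final: 0.26776


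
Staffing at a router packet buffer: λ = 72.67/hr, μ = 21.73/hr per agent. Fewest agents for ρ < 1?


Stability requires cμ > λ ⇔ c > λ/μ.
λ/μ = 72.67/21.73 = 3.3442
Minimum integer c = ⌊3.3442⌋ + 1 = 4
Check: 4·21.73 = 86.92 > 72.67, while 3·21.73 = 65.19 ≤ 72.67

Final: 4 servers


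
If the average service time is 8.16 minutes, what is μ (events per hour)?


μ = 1/(service time) in consistent units.
1 hour = 60 min, so μ = 60/8.16 = 7.3529 per hour

Final: 7.3529 /hr


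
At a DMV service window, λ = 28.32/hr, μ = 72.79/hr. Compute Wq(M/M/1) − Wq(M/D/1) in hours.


ρ = 28.32/72.79 = 0.3891
Wq(M/M/1) = ρ/(μ−λ) = 0.3891/44.47 = 0.008749 hr
Wq(M/D/1) = ρ/(2(μ−λ)) = 0.004374 hr
Savings = 0.008749 − 0.004374 = 0.004374 hr

Final: 0.004374 hr


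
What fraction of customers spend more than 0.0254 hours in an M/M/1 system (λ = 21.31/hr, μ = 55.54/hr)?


W ~ Exponential(μ−λ) for M/M/1.
μ − λ = 55.54 − 21.31 = 34.2300
P(W > t) = e^{−(μ−λ)t} = e^{−0.8694} = 0.419185

Final: 0.419185


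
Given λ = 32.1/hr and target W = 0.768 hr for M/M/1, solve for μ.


W = 1/(μ−λ) ⇒ μ − λ = 1/W = 1/0.768 = 1.3021
μ = λ + 1/W = 32.1 + 1.3021 = 33.4021 per hr

Final: 33.4021 /hr


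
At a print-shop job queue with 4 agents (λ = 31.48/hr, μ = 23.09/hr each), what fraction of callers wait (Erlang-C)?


a = λ/μ = 1.3634; ρ = a/4 = 0.3408
P₀ = 0.254227 (from M/M/c formula)
C(c,a) = [a^c/(c!(1−ρ))]·P₀ = [3.45496/(24·0.6592)]·0.254227
= 0.21839·0.254227 = 0.055522

Final: 0.055522


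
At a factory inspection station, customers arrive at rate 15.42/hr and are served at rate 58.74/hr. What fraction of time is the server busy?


ρ = λ/μ = 15.42/58.74 = 0.2625

Final: 0.2625


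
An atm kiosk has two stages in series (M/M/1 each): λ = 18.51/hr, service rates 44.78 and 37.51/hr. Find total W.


Each node sees arrival rate λ = 18.51/hr (tandem ⇒ throughput preserved).
W₁ = 1/(μ₁−λ) = 1/(44.78−18.51) = 0.03807 hr
W₂ = 1/(μ₂−λ) = 1/(37.51−18.51) = 0.05263 hr
W_total = W₁ + W₂ = 0.03807 + 0.05263 = 0.09070 hr

Final: 0.09070 hr


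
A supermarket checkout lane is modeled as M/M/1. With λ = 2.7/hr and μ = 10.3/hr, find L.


ρ = λ/μ = 2.7/10.3 = 0.2621
L = ρ/(1−ρ) = 0.2621/(1 − 0.2621) = 0.2621/0.7379 = 0.3553

Final: 0.3553


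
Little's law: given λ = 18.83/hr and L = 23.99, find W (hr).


W = L/λ = 23.99/18.83 = 1.2740 hr

Final: 1.2740 hr


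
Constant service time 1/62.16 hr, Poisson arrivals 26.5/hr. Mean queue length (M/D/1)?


ρ = 26.5/62.16 = 0.4263
M/D/1: Lq = ρ²/(2(1−ρ)) = 0.1817/(2·0.5737) = 0.15841

Final: 0.15841


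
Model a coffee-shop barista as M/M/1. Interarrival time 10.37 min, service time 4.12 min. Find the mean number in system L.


λ = 60/10.37 = 5.7859 /hr
μ = 60/4.12 = 14.5631 /hr
ρ = λ/μ = 5.7859/14.5631 = 0.3973
L = ρ/(1−ρ) = 0.3973/0.6027 = 0.6592

Final: 0.6592


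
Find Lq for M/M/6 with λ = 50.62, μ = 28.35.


a = λ/μ = 1.7855; ρ = a/6 = 0.2976
P₀ = 0.167583
Lq = P₀·a^c·ρ / (c!·(1−ρ)²) = 0.167583·32.40518·0.2976/(720·0.49338)
= 0.004549

Final: 0.004549


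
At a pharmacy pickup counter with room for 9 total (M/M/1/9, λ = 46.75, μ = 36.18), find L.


ρ = 46.75/36.18 = 1.2922
L = ρ[1 − (K+1)ρ^K + Kρ^(K+1)] / [(1−ρ)(1−ρ^(K+1))]
Numerator: 1.2922·(1 − 10·10.041937 + 9·12.975692) = 22.434136
Denominator: (-0.2922)·(-11.975692) = 3.498703
L = 22.434136/3.498703 = 6.4121

Final: 6.4121


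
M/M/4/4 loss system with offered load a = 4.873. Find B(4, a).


B(c,a) = (a^c/c!) / Σ_{k=0}^{c} a^k/k!
a^4/4! = 23.494943
Σ terms (k=0..4): 1.00000 + 4.87300 + 11.87306 + 19.28581 + 23.49494 = 60.526822
B = 23.494943/60.526822 = 0.388174

Final: 0.388174


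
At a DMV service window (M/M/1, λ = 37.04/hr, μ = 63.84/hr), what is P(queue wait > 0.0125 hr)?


ρ = 37.04/63.84 = 0.5802
P(Wq > t) = ρ·e^{−(μ−λ)t} = 0.5802·e^{−0.3350}
= 0.5802·0.715338 = 0.415040

Final: 0.415040


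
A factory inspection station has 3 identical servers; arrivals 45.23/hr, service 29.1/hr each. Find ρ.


ρ = λ/(cμ) = 45.23/(3·29.1) = 45.23/87.30 = 0.5181

Final: 0.5181


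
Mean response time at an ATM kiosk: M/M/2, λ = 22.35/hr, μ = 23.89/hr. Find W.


a = 0.9355; ρ = 0.4678; P₀ = 0.362612
Lq = P₀·a^c·ρ/(c!(1−ρ)²) = 0.26204
Wq = Lq/λ = 0.26204/22.35 = 0.01172 hr
W = Wq + 1/μ = 0.01172 + 0.04186 = 0.05358 hr

Final: 0.05358 hr


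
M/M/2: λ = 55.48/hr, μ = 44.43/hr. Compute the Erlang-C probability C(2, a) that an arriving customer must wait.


a = λ/μ = 1.2487; ρ = a/2 = 0.6244
P₀ = 0.231260 (from M/M/c formula)
C(c,a) = [a^c/(c!(1−ρ))]·P₀ = [1.55927/(2·0.3756)]·0.231260
= 2.07544·0.231260 = 0.479965

Final: 0.479965


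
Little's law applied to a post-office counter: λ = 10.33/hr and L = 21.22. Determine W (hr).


W = L/λ = 21.22/10.33 = 2.0542 hr

Final: 2.0542 hr


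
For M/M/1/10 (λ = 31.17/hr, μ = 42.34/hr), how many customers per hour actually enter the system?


ρ = 0.7362; P_K = (1−ρ)ρ^10/(1−ρ^11) = 0.012775
λ_eff = λ(1 − P_K) = 31.17·(1 − 0.012775) = 31.17·0.987225 = 30.7718 /hr

Final: 30.7718 /hr


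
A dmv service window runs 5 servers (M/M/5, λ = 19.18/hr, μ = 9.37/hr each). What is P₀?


a = λ/μ = 19.18/9.37 = 2.0470; ρ = a/c = 0.4094
Σ_{k=0}^{4} a^k/k! (terms k=0..4) = 1.00000 + 2.04696 + 2.09502 + 1.42947 + 0.73152 = 7.30297
Tail: a^5/(5!(1−ρ)) = 35.93727/(120·0.5906) = 0.50707
P₀ = 1/(7.30297 + 0.50707) = 1/7.81003 = 0.128040

Final: 0.128040


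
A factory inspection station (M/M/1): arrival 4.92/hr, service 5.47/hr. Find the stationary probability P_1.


ρ = 4.92/5.47 = 0.8995
P_n = (1−ρ)·ρ^n = (1 − 0.8995)·0.8995^1 = 0.1005·0.899452 = 0.090438

Final: 0.090438


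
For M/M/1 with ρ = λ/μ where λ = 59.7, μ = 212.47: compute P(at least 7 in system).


ρ = 59.7/212.47 = 0.2810
P(N ≥ n) = ρ^n = 0.2810^7 = 0.0001383

Final: 0.0001383


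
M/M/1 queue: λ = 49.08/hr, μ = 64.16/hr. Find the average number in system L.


ρ = λ/μ = 49.08/64.16 = 0.7650
L = ρ/(1−ρ) = 0.7650/(1 − 0.7650) = 0.7650/0.2350 = 3.2546

Final: 3.2546


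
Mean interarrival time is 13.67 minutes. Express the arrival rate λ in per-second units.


λ = 1/(interarrival time) in consistent units.
1 second = 0.0166667 min, so λ = 0.0166667/13.67 = 0.001219 per second

Final: 0.001219 /sec


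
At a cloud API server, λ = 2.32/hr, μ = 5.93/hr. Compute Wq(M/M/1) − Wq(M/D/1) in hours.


ρ = 2.32/5.93 = 0.3912
Wq(M/M/1) = ρ/(μ−λ) = 0.3912/3.61 = 0.10837 hr
Wq(M/D/1) = ρ/(2(μ−λ)) = 0.05419 hr
Savings = 0.10837 − 0.05419 = 0.05419 hr

Final: 0.05419 hr


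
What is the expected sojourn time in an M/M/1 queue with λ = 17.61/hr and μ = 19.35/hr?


W = 1/(μ−λ) = 1/(19.35 − 17.61) = 1/1.74 = 0.5747 hr

Final: 0.5747 hr


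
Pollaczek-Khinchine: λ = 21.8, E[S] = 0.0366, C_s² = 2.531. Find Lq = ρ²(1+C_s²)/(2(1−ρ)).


ρ = λ·E[S] = 21.8·0.0366 = 0.7979
Lq = ρ²(1+C_s²)/(2(1−ρ)) = 0.6366·(1+2.531)/(2·0.2021)
= 0.6366·3.5310/0.4042 = 5.56075

Final: 5.56075


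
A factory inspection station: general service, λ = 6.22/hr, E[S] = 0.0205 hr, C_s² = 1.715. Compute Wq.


ρ = λ·E[S] = 6.22·0.0205 = 0.1275
E[S²] = E[S]²(1+C_s²) = 0.0205²·(1+1.715) = 0.001141
Wq = λ·E[S²]/(2(1−ρ)) = 6.22·0.001141/(2·0.8725) = 0.004067 hr

Final: 0.004067 hr


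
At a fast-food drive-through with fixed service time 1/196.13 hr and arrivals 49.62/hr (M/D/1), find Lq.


ρ = 49.62/196.13 = 0.2530
M/D/1: Lq = ρ²/(2(1−ρ)) = 0.06401/(2·0.7470) = 0.04284

Final: 0.04284


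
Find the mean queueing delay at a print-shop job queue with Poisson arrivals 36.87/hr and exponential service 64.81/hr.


ρ = 36.87/64.81 = 0.5689
Wq = ρ/(μ−λ) = 0.5689/(64.81 − 36.87) = 0.5689/27.94 = 0.02036 hr

Final: 0.02036 hr


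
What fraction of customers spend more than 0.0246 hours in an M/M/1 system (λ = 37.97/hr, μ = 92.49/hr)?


W ~ Exponential(μ−λ) for M/M/1.
μ − λ = 92.49 − 37.97 = 54.5200
P(W > t) = e^{−(μ−λ)t} = e^{−1.3412} = 0.261534

Final: 0.261534


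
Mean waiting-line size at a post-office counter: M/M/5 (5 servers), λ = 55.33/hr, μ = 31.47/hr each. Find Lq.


a = λ/μ = 1.7582; ρ = a/5 = 0.3516
P₀ = 0.171713
Lq = P₀·a^c·ρ / (c!·(1−ρ)²) = 0.171713·16.80040·0.3516/(120·0.42038)
= 0.02011

Final: 0.02011


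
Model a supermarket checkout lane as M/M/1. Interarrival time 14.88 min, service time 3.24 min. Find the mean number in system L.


λ = 60/14.88 = 4.0323 /hr
μ = 60/3.24 = 18.5185 /hr
ρ = λ/μ = 4.0323/18.5185 = 0.2177
L = ρ/(1−ρ) = 0.2177/0.7823 = 0.2784

Final: 0.2784


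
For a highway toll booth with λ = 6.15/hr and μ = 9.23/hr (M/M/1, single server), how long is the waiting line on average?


ρ = 6.15/9.23 = 0.6663
Lq = ρ²/(1−ρ) = 0.4440/0.3337 = 1.3304

Final: 1.3304


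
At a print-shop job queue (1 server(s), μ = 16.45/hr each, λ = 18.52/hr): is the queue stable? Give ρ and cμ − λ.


Total capacity cμ = 1·16.45 = 16.45/hr
ρ = λ/(cμ) = 18.52/16.45 = 1.1258
Stable ⇔ ρ < 1: NO
Spare capacity = cμ − λ = 16.45 − 18.52 = -2.07/hr

Final: ρ = 1.1258; unstable; margin = -2.07/hr


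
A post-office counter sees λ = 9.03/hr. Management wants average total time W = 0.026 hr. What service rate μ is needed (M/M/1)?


W = 1/(μ−λ) ⇒ μ − λ = 1/W = 1/0.026 = 38.4615
μ = λ + 1/W = 9.03 + 38.4615 = 47.4915 per hr

Final: 47.4915 /hr


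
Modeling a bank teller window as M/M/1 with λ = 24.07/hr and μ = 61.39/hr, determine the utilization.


ρ = λ/μ = 24.07/61.39 = 0.3921

Final: 0.3921


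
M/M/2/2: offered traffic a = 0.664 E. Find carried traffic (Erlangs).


B(2,0.664) = 0.116983 (Erlang-B)
Carried load = a(1 − B) = 0.664·(1 − 0.116983) = 0.664·0.883017 = 0.5863 E

Final: 0.5863 Erlangs


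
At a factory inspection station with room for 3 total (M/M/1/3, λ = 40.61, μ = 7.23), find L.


ρ = 40.61/7.23 = 5.6169
L = ρ[1 − (K+1)ρ^K + Kρ^(K+1)] / [(1−ρ)(1−ρ^(K+1))]
Numerator: 5.6169·(1 − 4·177.208307 + 3·995.356756) = 12796.570711
Denominator: (-4.6169)·(-994.356756) = 4590.819990
L = 12796.570711/4590.819990 = 2.7874

Final: 2.7874


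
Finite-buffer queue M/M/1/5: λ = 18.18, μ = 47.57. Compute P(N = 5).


ρ = λ/μ = 18.18/47.57 = 0.3822
P_K = (1−ρ)ρ^K/(1−ρ^(K+1)) = (0.6178·0.008153)/(1 − 0.003116)
= 0.005037/0.996884 = 0.005053

Final: 0.005053


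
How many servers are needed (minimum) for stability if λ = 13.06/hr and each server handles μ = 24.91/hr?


Stability requires cμ > λ ⇔ c > λ/μ.
λ/μ = 13.06/24.91 = 0.5243
Minimum integer c = ⌊0.5243⌋ + 1 = 1
Check: 1·24.91 = 24.91 > 13.06, while 0·24.91 = 0.00 ≤ 13.06

Final: 1 servers


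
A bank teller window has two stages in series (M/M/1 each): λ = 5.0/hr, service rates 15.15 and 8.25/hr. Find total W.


Each node sees arrival rate λ = 5.0/hr (tandem ⇒ throughput preserved).
W₁ = 1/(μ₁−λ) = 1/(15.15−5.0) = 0.09852 hr
W₂ = 1/(μ₂−λ) = 1/(8.25−5.0) = 0.30769 hr
W_total = W₁ + W₂ = 0.09852 + 0.30769 = 0.40621 hr

Final: 0.40621 hr


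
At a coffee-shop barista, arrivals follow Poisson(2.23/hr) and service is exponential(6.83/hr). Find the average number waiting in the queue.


ρ = 2.23/6.83 = 0.3265
Lq = ρ²/(1−ρ) = 0.1066/0.6735 = 0.1583

Final: 0.1583


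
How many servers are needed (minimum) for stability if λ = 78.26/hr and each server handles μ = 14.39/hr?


Stability requires cμ > λ ⇔ c > λ/μ.
λ/μ = 78.26/14.39 = 5.4385
Minimum integer c = ⌊5.4385⌋ + 1 = 6
Check: 6·14.39 = 86.34 > 78.26, while 5·14.39 = 71.95 ≤ 78.26

Final: 6 servers


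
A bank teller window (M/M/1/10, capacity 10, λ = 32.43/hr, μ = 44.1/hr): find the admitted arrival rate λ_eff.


ρ = 0.7354; P_K = (1−ρ)ρ^10/(1−ρ^11) = 0.012669
λ_eff = λ(1 − P_K) = 32.43·(1 − 0.012669) = 32.43·0.987331 = 32.0191 /hr

Final: 32.0191 /hr


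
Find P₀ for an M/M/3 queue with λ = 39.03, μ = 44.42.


a = λ/μ = 39.03/44.42 = 0.8787; ρ = a/c = 0.2929
Σ_{k=0}^{2} a^k/k! (terms k=0..2) = 1.00000 + 0.87866 + 0.38602 = 2.26468
Tail: a^3/(3!(1−ρ)) = 0.67836/(6·0.7071) = 0.15989
P₀ = 1/(2.26468 + 0.15989) = 1/2.42457 = 0.412445

Final: 0.412445


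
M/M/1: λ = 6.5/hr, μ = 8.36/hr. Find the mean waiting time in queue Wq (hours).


ρ = 6.5/8.36 = 0.7775
Wq = ρ/(μ−λ) = 0.7775/(8.36 − 6.5) = 0.7775/1.86 = 0.4180 hr

Final: 0.4180 hr


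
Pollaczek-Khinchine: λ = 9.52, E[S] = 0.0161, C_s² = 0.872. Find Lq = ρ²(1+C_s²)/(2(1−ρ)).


ρ = λ·E[S] = 9.52·0.0161 = 0.1533
Lq = ρ²(1+C_s²)/(2(1−ρ)) = 0.02349·(1+0.872)/(2·0.8467)
= 0.02349·1.8720/1.6935 = 0.02597

Final: 0.02597


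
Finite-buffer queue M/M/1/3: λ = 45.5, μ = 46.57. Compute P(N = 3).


ρ = λ/μ = 45.5/46.57 = 0.9770
P_K = (1−ρ)ρ^K/(1−ρ^(K+1)) = (0.02298·0.932643)/(1 − 0.911215)
= 0.021429/0.088785 = 0.241352

Final: 0.241352


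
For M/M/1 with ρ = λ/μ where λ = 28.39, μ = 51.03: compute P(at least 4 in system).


ρ = 28.39/51.03 = 0.5563
P(N ≥ n) = ρ^n = 0.5563^4 = 0.095799

Final: 0.095799


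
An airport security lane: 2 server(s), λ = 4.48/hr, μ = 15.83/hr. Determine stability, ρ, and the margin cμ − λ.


Total capacity cμ = 2·15.83 = 31.66/hr
ρ = λ/(cμ) = 4.48/31.66 = 0.1415
Stable ⇔ ρ < 1: YES
Spare capacity = cμ − λ = 31.66 − 4.48 = 27.18/hr

Final: ρ = 0.1415; stable; margin = 27.18/hr


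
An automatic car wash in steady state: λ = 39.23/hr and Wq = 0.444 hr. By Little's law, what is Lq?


Lq = λWq = 39.23·0.444 = 17.4181

Final: 17.4181


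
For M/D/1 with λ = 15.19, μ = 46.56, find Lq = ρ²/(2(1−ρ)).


ρ = 15.19/46.56 = 0.3262
M/D/1: Lq = ρ²/(2(1−ρ)) = 0.1064/(2·0.6738) = 0.07899

Final: 0.07899


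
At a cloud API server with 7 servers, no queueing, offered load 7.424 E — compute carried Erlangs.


B(7,7.424) = 0.274683 (Erlang-B)
Carried load = a(1 − B) = 7.424·(1 − 0.274683) = 7.424·0.725317 = 5.3848 E

Final: 5.3848 Erlangs


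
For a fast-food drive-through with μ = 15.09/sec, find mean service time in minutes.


Mean service time = 1/μ = 1/15.09 second = 0.06627 second
In minutes: 0.06627 × 0.0166667 = 0.001104 min

Final: 0.001104 min


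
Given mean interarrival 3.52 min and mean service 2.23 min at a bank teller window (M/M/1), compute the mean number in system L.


λ = 60/3.52 = 17.0455 /hr
μ = 60/2.23 = 26.9058 /hr
ρ = λ/μ = 17.0455/26.9058 = 0.6335
L = ρ/(1−ρ) = 0.6335/0.3665 = 1.7287

Final: 1.7287


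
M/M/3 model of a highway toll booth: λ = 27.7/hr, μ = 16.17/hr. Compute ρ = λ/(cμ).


ρ = λ/(cμ) = 27.7/(3·16.17) = 27.7/48.51 = 0.5710

Final: 0.5710


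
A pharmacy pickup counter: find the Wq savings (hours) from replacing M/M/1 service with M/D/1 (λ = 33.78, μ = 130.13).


ρ = 33.78/130.13 = 0.2596
Wq(M/M/1) = ρ/(μ−λ) = 0.2596/96.35 = 0.002694 hr
Wq(M/D/1) = ρ/(2(μ−λ)) = 0.001347 hr
Savings = 0.002694 − 0.001347 = 0.001347 hr

Final: 0.001347 hr


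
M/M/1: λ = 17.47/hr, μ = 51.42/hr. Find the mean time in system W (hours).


W = 1/(μ−λ) = 1/(51.42 − 17.47) = 1/33.95 = 0.02946 hr

Final: 0.02946 hr


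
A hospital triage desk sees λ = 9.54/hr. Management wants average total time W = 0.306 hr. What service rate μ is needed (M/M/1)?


W = 1/(μ−λ) ⇒ μ − λ = 1/W = 1/0.306 = 3.2680
μ = λ + 1/W = 9.54 + 3.2680 = 12.8080 per hr

Final: 12.8080 /hr


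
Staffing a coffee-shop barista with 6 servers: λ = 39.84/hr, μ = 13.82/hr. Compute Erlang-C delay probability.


a = λ/μ = 2.8828; ρ = a/6 = 0.4805
P₀ = 0.055243 (from M/M/c formula)
C(c,a) = [a^c/(c!(1−ρ))]·P₀ = [573.94162/(720·0.5195)]·0.055243
= 1.53433·0.055243 = 0.084761

Final: 0.084761


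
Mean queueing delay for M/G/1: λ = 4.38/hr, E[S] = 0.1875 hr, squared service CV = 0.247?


ρ = λ·E[S] = 4.38·0.1875 = 0.8213
E[S²] = E[S]²(1+C_s²) = 0.1875²·(1+0.247) = 0.043840
Wq = λ·E[S²]/(2(1−ρ)) = 4.38·0.043840/(2·0.1787) = 0.53711 hr

Final: 0.53711 hr


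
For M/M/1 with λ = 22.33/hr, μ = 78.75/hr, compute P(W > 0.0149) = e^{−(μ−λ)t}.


W ~ Exponential(μ−λ) for M/M/1.
μ − λ = 78.75 − 22.33 = 56.4200
P(W > t) = e^{−(μ−λ)t} = e^{−0.8407} = 0.431427

Final: 0.431427


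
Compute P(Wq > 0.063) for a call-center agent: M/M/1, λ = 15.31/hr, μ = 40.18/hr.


ρ = 15.31/40.18 = 0.3810
P(Wq > t) = ρ·e^{−(μ−λ)t} = 0.3810·e^{−1.5668}
= 0.3810·0.208710 = 0.079526

Final: 0.079526


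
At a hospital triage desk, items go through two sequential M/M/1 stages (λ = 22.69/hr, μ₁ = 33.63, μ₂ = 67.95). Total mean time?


Each node sees arrival rate λ = 22.69/hr (tandem ⇒ throughput preserved).
W₁ = 1/(μ₁−λ) = 1/(33.63−22.69) = 0.09141 hr
W₂ = 1/(μ₂−λ) = 1/(67.95−22.69) = 0.02209 hr
W_total = W₁ + W₂ = 0.09141 + 0.02209 = 0.11350 hr

Final: 0.11350 hr


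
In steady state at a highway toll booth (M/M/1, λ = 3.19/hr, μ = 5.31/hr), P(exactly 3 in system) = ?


ρ = 3.19/5.31 = 0.6008
P_n = (1−ρ)·ρ^n = (1 − 0.6008)·0.6008^3 = 0.3992·0.216815 = 0.086563

Final: 0.086563


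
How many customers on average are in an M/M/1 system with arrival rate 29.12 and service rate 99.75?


ρ = λ/μ = 29.12/99.75 = 0.2919
L = ρ/(1−ρ) = 0.2919/(1 − 0.2919) = 0.2919/0.7081 = 0.4123

Final: 0.4123


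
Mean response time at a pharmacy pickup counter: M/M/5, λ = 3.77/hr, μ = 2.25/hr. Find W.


a = 1.6756; ρ = 0.3351; P₀ = 0.186663
Lq = P₀·a^c·ρ/(c!(1−ρ)²) = 0.01557
Wq = Lq/λ = 0.01557/3.77 = 0.004131 hr
W = Wq + 1/μ = 0.004131 + 0.44444 = 0.44858 hr

Final: 0.44858 hr


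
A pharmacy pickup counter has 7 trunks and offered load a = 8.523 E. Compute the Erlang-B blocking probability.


B(c,a) = (a^c/c!) / Σ_{k=0}^{c} a^k/k!
a^7/7! = 648.211725
Σ terms (k=0..7): 1.00000 + 8.52300 + 36.32076 + 103.18729 + 219.86632 + 374.78413 + 532.38086 + 648.21173 = 1924.274098
B = 648.211725/1924.274098 = 0.336860

Final: 0.336860


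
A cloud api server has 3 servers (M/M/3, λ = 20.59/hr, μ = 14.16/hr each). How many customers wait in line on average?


a = λ/μ = 1.4541; ρ = a/3 = 0.4847
P₀ = 0.221941
Lq = P₀·a^c·ρ / (c!·(1−ρ)²) = 0.221941·3.07453·0.4847/(6·0.26554)
= 0.20759

Final: 0.20759


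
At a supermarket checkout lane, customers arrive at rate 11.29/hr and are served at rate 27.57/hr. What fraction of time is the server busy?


ρ = λ/μ = 11.29/27.57 = 0.4095

Final: 0.4095


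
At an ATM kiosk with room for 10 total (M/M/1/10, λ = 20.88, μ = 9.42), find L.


ρ = 20.88/9.42 = 2.2166
L = ρ[1 − (K+1)ρ^K + Kρ^(K+1)] / [(1−ρ)(1−ρ^(K+1))]
Numerator: 2.2166·(1 − 11·2862.832345 + 10·6345.641122) = 70855.139406
Denominator: (-1.2166)·(-6344.641122) = 7718.639836
L = 70855.139406/7718.639836 = 9.1797

Final: 9.1797


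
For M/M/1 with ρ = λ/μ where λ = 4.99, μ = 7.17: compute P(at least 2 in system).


ρ = 4.99/7.17 = 0.6960
P(N ≥ n) = ρ^n = 0.6960^2 = 0.484354

Final: 0.484354


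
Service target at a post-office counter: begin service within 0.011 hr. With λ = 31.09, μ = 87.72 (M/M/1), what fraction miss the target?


ρ = 31.09/87.72 = 0.3544
P(Wq > t) = ρ·e^{−(μ−λ)t} = 0.3544·e^{−0.6229}
= 0.3544·0.536371 = 0.190102

Final: 0.190102


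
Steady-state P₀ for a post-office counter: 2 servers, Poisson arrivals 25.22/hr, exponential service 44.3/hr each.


a = λ/μ = 25.22/44.3 = 0.5693; ρ = a/c = 0.2847
Σ_{k=0}^{1} a^k/k! (terms k=0..1) = 1.00000 + 0.56930 = 1.56930
Tail: a^2/(2!(1−ρ)) = 0.32410/(2·0.7153) = 0.22653
P₀ = 1/(1.56930 + 0.22653) = 1/1.79583 = 0.556844

Final: 0.556844


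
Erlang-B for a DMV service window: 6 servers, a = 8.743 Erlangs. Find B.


B(c,a) = (a^c/c!) / Σ_{k=0}^{c} a^k/k!
a^6/6! = 620.340840
Σ terms (k=0..6): 1.00000 + 8.74300 + 38.22002 + 111.38589 + 243.46171 + 425.71715 + 620.34084 = 1448.868618
B = 620.340840/1448.868618 = 0.428155

Final: 0.428155


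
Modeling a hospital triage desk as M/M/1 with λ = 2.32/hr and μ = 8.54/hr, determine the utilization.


ρ = λ/μ = 2.32/8.54 = 0.2717

Final: 0.2717


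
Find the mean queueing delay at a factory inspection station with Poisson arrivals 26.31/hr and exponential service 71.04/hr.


ρ = 26.31/71.04 = 0.3704
Wq = ρ/(μ−λ) = 0.3704/(71.04 − 26.31) = 0.3704/44.73 = 0.008280 hr

Final: 0.008280 hr


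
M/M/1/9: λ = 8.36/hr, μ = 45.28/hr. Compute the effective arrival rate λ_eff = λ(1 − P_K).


ρ = 0.1846; P_K = (1−ρ)ρ^9/(1−ρ^10) = 0.0000002033
λ_eff = λ(1 − P_K) = 8.36·(1 − 0.0000002033) = 8.36·1.000000 = 8.3600 /hr

Final: 8.3600 /hr


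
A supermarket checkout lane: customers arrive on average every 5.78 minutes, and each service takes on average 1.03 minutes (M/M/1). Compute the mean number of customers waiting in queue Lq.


λ = 60/5.78 = 10.3806 /hr
μ = 60/1.03 = 58.2524 /hr
ρ = λ/μ = 10.3806/58.2524 = 0.1782
Lq = ρ²/(1−ρ) = 0.03176/0.8218 = 0.03864

Final: 0.03864


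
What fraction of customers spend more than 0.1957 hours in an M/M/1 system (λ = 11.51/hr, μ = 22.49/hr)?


W ~ Exponential(μ−λ) for M/M/1.
μ − λ = 22.49 − 11.51 = 10.9800
P(W > t) = e^{−(μ−λ)t} = e^{−2.1488} = 0.116626

Final: 0.116626


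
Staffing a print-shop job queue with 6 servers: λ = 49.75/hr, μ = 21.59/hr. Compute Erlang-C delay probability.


a = λ/μ = 2.3043; ρ = a/6 = 0.3841
P₀ = 0.099481 (from M/M/c formula)
C(c,a) = [a^c/(c!(1−ρ))]·P₀ = [149.70719/(720·0.6159)]·0.099481
= 0.33757·0.099481 = 0.033582

Final: 0.033582


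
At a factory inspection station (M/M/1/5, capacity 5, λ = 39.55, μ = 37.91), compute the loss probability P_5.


ρ = λ/μ = 39.55/37.91 = 1.0433
P_K = (1−ρ)ρ^K/(1−ρ^(K+1)) = (-0.04326·1.235844)/(1 − 1.289307)
= -0.053463/-0.289307 = 0.184797

Final: 0.184797


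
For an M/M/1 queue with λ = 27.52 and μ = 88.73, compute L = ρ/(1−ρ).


ρ = λ/μ = 27.52/88.73 = 0.3102
L = ρ/(1−ρ) = 0.3102/(1 − 0.3102) = 0.3102/0.6898 = 0.4496

Final: 0.4496


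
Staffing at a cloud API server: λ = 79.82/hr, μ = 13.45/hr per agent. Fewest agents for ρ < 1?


Stability requires cμ > λ ⇔ c > λ/μ.
λ/μ = 79.82/13.45 = 5.9346
Minimum integer c = ⌊5.9346⌋ + 1 = 6
Check: 6·13.45 = 80.70 > 79.82, while 5·13.45 = 67.25 ≤ 79.82

Final: 6 servers


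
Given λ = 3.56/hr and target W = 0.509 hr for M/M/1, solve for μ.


W = 1/(μ−λ) ⇒ μ − λ = 1/W = 1/0.509 = 1.9646
μ = λ + 1/W = 3.56 + 1.9646 = 5.5246 per hr

Final: 5.5246 /hr


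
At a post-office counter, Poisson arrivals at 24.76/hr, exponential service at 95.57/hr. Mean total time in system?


W = 1/(μ−λ) = 1/(95.57 − 24.76) = 1/70.81 = 0.01412 hr

Final: 0.01412 hr


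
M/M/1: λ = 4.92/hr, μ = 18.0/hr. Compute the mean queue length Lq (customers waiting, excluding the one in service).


ρ = 4.92/18.0 = 0.2733
Lq = ρ²/(1−ρ) = 0.07471/0.7267 = 0.1028

Final: 0.1028


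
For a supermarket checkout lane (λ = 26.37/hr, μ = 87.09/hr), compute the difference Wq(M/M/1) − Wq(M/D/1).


ρ = 26.37/87.09 = 0.3028
Wq(M/M/1) = ρ/(μ−λ) = 0.3028/60.72 = 0.004987 hr
Wq(M/D/1) = ρ/(2(μ−λ)) = 0.002493 hr
Savings = 0.004987 − 0.002493 = 0.002493 hr

Final: 0.002493 hr


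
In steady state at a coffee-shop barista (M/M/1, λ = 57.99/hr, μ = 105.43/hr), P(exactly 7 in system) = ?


ρ = 57.99/105.43 = 0.5500
P_n = (1−ρ)·ρ^n = (1 − 0.5500)·0.5500^7 = 0.4500·0.015231 = 0.006853

Final: 0.006853


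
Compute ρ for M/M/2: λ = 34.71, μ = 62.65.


ρ = λ/(cμ) = 34.71/(2·62.65) = 34.71/125.30 = 0.2770

Final: 0.2770


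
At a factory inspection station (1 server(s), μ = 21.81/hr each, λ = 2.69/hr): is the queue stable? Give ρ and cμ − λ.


Total capacity cμ = 1·21.81 = 21.81/hr
ρ = λ/(cμ) = 2.69/21.81 = 0.1233
Stable ⇔ ρ < 1: YES
Spare capacity = cμ − λ = 21.81 − 2.69 = 19.12/hr

Final: ρ = 0.1233; stable; margin = 19.12/hr


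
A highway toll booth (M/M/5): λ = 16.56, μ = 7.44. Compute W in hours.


a = 2.2258; ρ = 0.4452; P₀ = 0.106565
Lq = P₀·a^c·ρ/(c!(1−ρ)²) = 0.07015
Wq = Lq/λ = 0.07015/16.56 = 0.004236 hr
W = Wq + 1/μ = 0.004236 + 0.13441 = 0.13864 hr

Final: 0.13864 hr


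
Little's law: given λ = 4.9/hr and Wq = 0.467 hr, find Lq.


Lq = λWq = 4.9·0.467 = 2.2883

Final: 2.2883


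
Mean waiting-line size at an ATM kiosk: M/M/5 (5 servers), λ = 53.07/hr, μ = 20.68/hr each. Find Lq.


a = λ/μ = 2.5662; ρ = a/5 = 0.5132
P₀ = 0.074692
Lq = P₀·a^c·ρ / (c!·(1−ρ)²) = 0.074692·111.29939·0.5132/(120·0.23693)
= 0.15007

Final: 0.15007


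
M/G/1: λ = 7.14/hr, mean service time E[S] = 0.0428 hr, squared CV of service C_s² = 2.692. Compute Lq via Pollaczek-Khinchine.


ρ = λ·E[S] = 7.14·0.0428 = 0.3056
Lq = ρ²(1+C_s²)/(2(1−ρ)) = 0.09339·(1+2.692)/(2·0.6944)
= 0.09339·3.6920/1.3888 = 0.24826

Final: 0.24826


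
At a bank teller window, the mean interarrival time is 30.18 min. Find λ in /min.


λ = 1/(interarrival time) in consistent units.
1 minute = 1 min, so λ = 1/30.18 = 0.03313 per minute

Final: 0.03313 /min


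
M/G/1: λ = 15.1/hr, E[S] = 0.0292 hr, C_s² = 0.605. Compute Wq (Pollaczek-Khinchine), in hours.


ρ = λ·E[S] = 15.1·0.0292 = 0.4409
E[S²] = E[S]²(1+C_s²) = 0.0292²·(1+0.605) = 0.001368
Wq = λ·E[S²]/(2(1−ρ)) = 15.1·0.001368/(2·0.5591) = 0.01848 hr

Final: 0.01848 hr


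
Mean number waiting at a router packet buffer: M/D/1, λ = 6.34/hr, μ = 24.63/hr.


ρ = 6.34/24.63 = 0.2574
M/D/1: Lq = ρ²/(2(1−ρ)) = 0.06626/(2·0.7426) = 0.04461

Final: 0.04461


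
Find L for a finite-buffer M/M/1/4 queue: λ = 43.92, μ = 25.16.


ρ = 43.92/25.16 = 1.7456
L = ρ[1 − (K+1)ρ^K + Kρ^(K+1)] / [(1−ρ)(1−ρ^(K+1))]
Numerator: 1.7456·(1 − 5·9.285532 + 4·16.209084) = 33.880330
Denominator: (-0.7456)·(-15.209084) = 11.340319
L = 33.880330/11.340319 = 2.9876

Final: 2.9876


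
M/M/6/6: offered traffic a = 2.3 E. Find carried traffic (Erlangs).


B(6,2.3) = 0.020809 (Erlang-B)
Carried load = a(1 − B) = 2.3·(1 − 0.020809) = 2.3·0.979191 = 2.2521 E

Final: 2.2521 Erlangs


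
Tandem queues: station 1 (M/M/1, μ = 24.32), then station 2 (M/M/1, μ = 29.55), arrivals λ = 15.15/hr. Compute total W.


Each node sees arrival rate λ = 15.15/hr (tandem ⇒ throughput preserved).
W₁ = 1/(μ₁−λ) = 1/(24.32−15.15) = 0.10905 hr
W₂ = 1/(μ₂−λ) = 1/(29.55−15.15) = 0.06944 hr
W_total = W₁ + W₂ = 0.10905 + 0.06944 = 0.17850 hr

Final: 0.17850 hr


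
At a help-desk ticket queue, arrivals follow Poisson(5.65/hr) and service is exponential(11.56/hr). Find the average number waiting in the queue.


ρ = 5.65/11.56 = 0.4888
Lq = ρ²/(1−ρ) = 0.2389/0.5112 = 0.4673

Final: 0.4673


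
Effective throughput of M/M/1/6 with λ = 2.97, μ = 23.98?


ρ = 0.1239; P_K = (1−ρ)ρ^6/(1−ρ^7) = 0.000003162
λ_eff = λ(1 − P_K) = 2.97·(1 − 0.000003162) = 2.97·0.999997 = 2.9700 /hr

Final: 2.9700 /hr


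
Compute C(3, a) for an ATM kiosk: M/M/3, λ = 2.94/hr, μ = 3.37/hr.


a = λ/μ = 0.8724; ρ = a/3 = 0.2908
P₀ = 0.415112 (from M/M/c formula)
C(c,a) = [a^c/(c!(1−ρ))]·P₀ = [0.66398/(6·0.7092)]·0.415112
= 0.15604·0.415112 = 0.064774

Final: 0.064774


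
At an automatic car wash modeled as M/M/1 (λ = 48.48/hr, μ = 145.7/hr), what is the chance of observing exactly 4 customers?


ρ = 48.48/145.7 = 0.3327
P_n = (1−ρ)·ρ^n = (1 − 0.3327)·0.3327^4 = 0.6673·0.012258 = 0.008179

Final: 0.008179


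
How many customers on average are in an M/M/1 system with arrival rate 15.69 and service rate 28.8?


ρ = λ/μ = 15.69/28.8 = 0.5448
L = ρ/(1−ρ) = 0.5448/(1 − 0.5448) = 0.5448/0.4552 = 1.1968

Final: 1.1968


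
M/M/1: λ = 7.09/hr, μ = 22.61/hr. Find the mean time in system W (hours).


W = 1/(μ−λ) = 1/(22.61 − 7.09) = 1/15.52 = 0.06443 hr

Final: 0.06443 hr


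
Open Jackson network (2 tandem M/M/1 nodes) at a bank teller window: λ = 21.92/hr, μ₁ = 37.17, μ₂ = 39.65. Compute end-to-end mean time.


Each node sees arrival rate λ = 21.92/hr (tandem ⇒ throughput preserved).
W₁ = 1/(μ₁−λ) = 1/(37.17−21.92) = 0.06557 hr
W₂ = 1/(μ₂−λ) = 1/(39.65−21.92) = 0.05640 hr
W_total = W₁ + W₂ = 0.06557 + 0.05640 = 0.12198 hr

Final: 0.12198 hr


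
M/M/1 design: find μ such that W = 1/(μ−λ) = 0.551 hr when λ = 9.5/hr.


W = 1/(μ−λ) ⇒ μ − λ = 1/W = 1/0.551 = 1.8149
μ = λ + 1/W = 9.5 + 1.8149 = 11.3149 per hr

Final: 11.3149 /hr


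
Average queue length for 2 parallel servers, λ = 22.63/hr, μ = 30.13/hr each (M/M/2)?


a = λ/μ = 0.7511; ρ = a/2 = 0.3755
P₀ = 0.453975
Lq = P₀·a^c·ρ / (c!·(1−ρ)²) = 0.453975·0.56412·0.3755/(2·0.38995)
= 0.12332

Final: 0.12332


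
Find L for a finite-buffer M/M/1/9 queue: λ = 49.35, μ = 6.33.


ρ = 49.35/6.33 = 7.7962
L = ρ[1 − (K+1)ρ^K + Kρ^(K+1)] / [(1−ρ)(1−ρ^(K+1))]
Numerator: 7.7962·(1 − 10·106402301.737668 + 9·829534532.504570) = 49909672472.940811
Denominator: (-6.7962)·(-829534531.504570) = 5637689659.609255
L = 49909672472.940811/5637689659.609255 = 8.8529

Final: 8.8529


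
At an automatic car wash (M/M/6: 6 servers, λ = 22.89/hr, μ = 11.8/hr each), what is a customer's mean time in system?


a = 1.9398; ρ = 0.3233; P₀ = 0.143552
Lq = P₀·a^c·ρ/(c!(1−ρ)²) = 0.007500
Wq = Lq/λ = 0.007500/22.89 = 0.0003277 hr
W = Wq + 1/μ = 0.0003277 + 0.08475 = 0.08507 hr

Final: 0.08507 hr


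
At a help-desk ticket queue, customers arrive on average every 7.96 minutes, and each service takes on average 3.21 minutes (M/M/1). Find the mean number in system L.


λ = 60/7.96 = 7.5377 /hr
μ = 60/3.21 = 18.6916 /hr
ρ = λ/μ = 7.5377/18.6916 = 0.4033
L = ρ/(1−ρ) = 0.4033/0.5967 = 0.6758

Final: 0.6758


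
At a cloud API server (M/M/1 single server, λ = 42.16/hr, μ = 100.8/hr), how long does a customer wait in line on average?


ρ = 42.16/100.8 = 0.4183
Wq = ρ/(μ−λ) = 0.4183/(100.8 − 42.16) = 0.4183/58.64 = 0.007133 hr

Final: 0.007133 hr


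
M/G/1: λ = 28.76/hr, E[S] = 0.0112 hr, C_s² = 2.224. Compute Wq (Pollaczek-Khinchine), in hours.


ρ = λ·E[S] = 28.76·0.0112 = 0.3221
E[S²] = E[S]²(1+C_s²) = 0.0112²·(1+2.224) = 0.0004044
Wq = λ·E[S²]/(2(1−ρ)) = 28.76·0.0004044/(2·0.6779) = 0.008579 hr

Final: 0.008579 hr


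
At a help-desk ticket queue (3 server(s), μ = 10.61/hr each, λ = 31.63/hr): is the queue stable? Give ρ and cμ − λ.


Total capacity cμ = 3·10.61 = 31.83/hr
ρ = λ/(cμ) = 31.63/31.83 = 0.9937
Stable ⇔ ρ < 1: YES
Spare capacity = cμ − λ = 31.83 − 31.63 = 0.20/hr

Final: ρ = 0.9937; stable; margin = 0.20/hr


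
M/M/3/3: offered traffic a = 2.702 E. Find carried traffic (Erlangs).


B(3,2.702) = 0.308998 (Erlang-B)
Carried load = a(1 − B) = 2.702·(1 − 0.308998) = 2.702·0.691002 = 1.8671 E

Final: 1.8671 Erlangs


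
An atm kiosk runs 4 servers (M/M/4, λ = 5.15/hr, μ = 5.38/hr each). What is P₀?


a = λ/μ = 5.15/5.38 = 0.9572; ρ = a/c = 0.2393
Σ_{k=0}^{3} a^k/k! (terms k=0..3) = 1.00000 + 0.95725 + 0.45816 + 0.14619 = 2.56160
Tail: a^4/(4!(1−ρ)) = 0.83965/(24·0.7607) = 0.04599
P₀ = 1/(2.56160 + 0.04599) = 1/2.60760 = 0.383495

Final: 0.383495


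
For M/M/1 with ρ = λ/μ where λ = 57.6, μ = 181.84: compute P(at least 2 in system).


ρ = 57.6/181.84 = 0.3168
P(N ≥ n) = ρ^n = 0.3168^2 = 0.100338

Final: 0.100338


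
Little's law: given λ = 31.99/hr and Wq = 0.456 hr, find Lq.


Lq = λWq = 31.99·0.456 = 14.5874

Final: 14.5874


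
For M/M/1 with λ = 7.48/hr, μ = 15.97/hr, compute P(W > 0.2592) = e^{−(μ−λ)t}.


W ~ Exponential(μ−λ) for M/M/1.
μ − λ = 15.97 − 7.48 = 8.4900
P(W > t) = e^{−(μ−λ)t} = e^{−2.2006} = 0.110736

Final: 0.110736


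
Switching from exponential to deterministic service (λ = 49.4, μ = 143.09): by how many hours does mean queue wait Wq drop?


ρ = 49.4/143.09 = 0.3452
Wq(M/M/1) = ρ/(μ−λ) = 0.3452/93.69 = 0.003685 hr
Wq(M/D/1) = ρ/(2(μ−λ)) = 0.001842 hr
Savings = 0.003685 − 0.001842 = 0.001842 hr

Final: 0.001842 hr


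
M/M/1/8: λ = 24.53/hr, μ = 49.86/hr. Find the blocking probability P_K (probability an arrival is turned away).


ρ = λ/μ = 24.53/49.86 = 0.4920
P_K = (1−ρ)ρ^K/(1−ρ^(K+1)) = (0.5080·0.003432)/(1 − 0.001689)
= 0.001744/0.998311 = 0.001747

Final: 0.001747


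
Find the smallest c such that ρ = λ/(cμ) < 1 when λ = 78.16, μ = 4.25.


Stability requires cμ > λ ⇔ c > λ/μ.
λ/μ = 78.16/4.25 = 18.3906
Minimum integer c = ⌊18.3906⌋ + 1 = 19
Check: 19·4.25 = 80.75 > 78.16, while 18·4.25 = 76.50 ≤ 78.16

Final: 19 servers


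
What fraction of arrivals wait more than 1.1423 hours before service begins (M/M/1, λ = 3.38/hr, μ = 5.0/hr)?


ρ = 3.38/5.0 = 0.6760
P(Wq > t) = ρ·e^{−(μ−λ)t} = 0.6760·e^{−1.8505}
= 0.6760·0.157154 = 0.106236

Final: 0.106236


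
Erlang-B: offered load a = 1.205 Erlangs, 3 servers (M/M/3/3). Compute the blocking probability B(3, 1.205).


B(c,a) = (a^c/c!) / Σ_{k=0}^{c} a^k/k!
a^3/3! = 0.291615
Σ terms (k=0..3): 1.00000 + 1.20500 + 0.72601 + 0.29162 = 3.222628
B = 0.291615/3.222628 = 0.090490

Final: 0.090490


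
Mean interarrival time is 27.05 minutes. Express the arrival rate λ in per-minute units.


λ = 1/(interarrival time) in consistent units.
1 minute = 1 min, so λ = 1/27.05 = 0.03697 per minute

Final: 0.03697 /min


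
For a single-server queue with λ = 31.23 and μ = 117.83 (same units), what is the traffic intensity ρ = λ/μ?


ρ = λ/μ = 31.23/117.83 = 0.2650

Final: 0.2650


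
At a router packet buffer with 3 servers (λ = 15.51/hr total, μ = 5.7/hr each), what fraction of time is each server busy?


ρ = λ/(cμ) = 15.51/(3·5.7) = 15.51/17.10 = 0.9070

Final: 0.9070


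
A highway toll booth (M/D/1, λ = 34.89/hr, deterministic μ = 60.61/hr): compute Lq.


ρ = 34.89/60.61 = 0.5756
M/D/1: Lq = ρ²/(2(1−ρ)) = 0.3314/(2·0.4244) = 0.39044

Final: 0.39044


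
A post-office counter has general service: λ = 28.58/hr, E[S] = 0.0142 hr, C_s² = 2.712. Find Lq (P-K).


ρ = λ·E[S] = 28.58·0.0142 = 0.4058
Lq = ρ²(1+C_s²)/(2(1−ρ)) = 0.1647·(1+2.712)/(2·0.5942)
= 0.1647·3.7120/1.1883 = 0.51449

Final: 0.51449


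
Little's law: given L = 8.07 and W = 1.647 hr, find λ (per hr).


λ = L/W = 8.07/1.647 = 4.8998 /hr

Final: 4.8998 /hr


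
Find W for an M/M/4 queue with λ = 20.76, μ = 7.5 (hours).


a = 2.7680; ρ = 0.6920; P₀ = 0.052424
Lq = P₀·a^c·ρ/(c!(1−ρ)²) = 0.93539
Wq = Lq/λ = 0.93539/20.76 = 0.04506 hr
W = Wq + 1/μ = 0.04506 + 0.13333 = 0.17839 hr

Final: 0.17839 hr


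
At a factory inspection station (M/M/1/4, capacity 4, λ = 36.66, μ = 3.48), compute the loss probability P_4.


ρ = λ/μ = 36.66/3.48 = 10.5345
P_K = (1−ρ)ρ^K/(1−ρ^(K+1)) = (-9.5345·12315.523201)/(1 − 129737.666823)
= -117422.143622/-129736.666823 = 0.905081

Final: 0.905081


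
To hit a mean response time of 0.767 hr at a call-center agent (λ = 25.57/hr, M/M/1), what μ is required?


W = 1/(μ−λ) ⇒ μ − λ = 1/W = 1/0.767 = 1.3038
μ = λ + 1/W = 25.57 + 1.3038 = 26.8738 per hr

Final: 26.8738 /hr


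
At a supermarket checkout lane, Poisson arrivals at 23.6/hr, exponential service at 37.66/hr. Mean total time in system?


W = 1/(μ−λ) = 1/(37.66 − 23.6) = 1/14.06 = 0.07112 hr

Final: 0.07112 hr


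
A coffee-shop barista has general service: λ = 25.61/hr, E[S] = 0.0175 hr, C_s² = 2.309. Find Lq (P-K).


ρ = λ·E[S] = 25.61·0.0175 = 0.4482
Lq = ρ²(1+C_s²)/(2(1−ρ)) = 0.2009·(1+2.309)/(2·0.5518)
= 0.2009·3.3090/1.1037 = 0.60223

Final: 0.60223


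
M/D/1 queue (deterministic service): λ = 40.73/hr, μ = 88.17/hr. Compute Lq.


ρ = 40.73/88.17 = 0.4619
M/D/1: Lq = ρ²/(2(1−ρ)) = 0.2134/(2·0.5381) = 0.19830

Final: 0.19830


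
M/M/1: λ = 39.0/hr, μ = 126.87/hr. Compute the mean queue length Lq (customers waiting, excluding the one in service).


ρ = 39.0/126.87 = 0.3074
Lq = ρ²/(1−ρ) = 0.09450/0.6926 = 0.1364

Final: 0.1364


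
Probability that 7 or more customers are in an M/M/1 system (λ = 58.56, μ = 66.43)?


ρ = 58.56/66.43 = 0.8815
P(N ≥ n) = ρ^n = 0.8815^7 = 0.413674

Final: 0.413674


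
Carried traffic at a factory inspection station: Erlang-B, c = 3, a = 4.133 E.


B(3,4.133) = 0.462512 (Erlang-B)
Carried load = a(1 − B) = 4.133·(1 − 0.462512) = 4.133·0.537488 = 2.2214 E

Final: 2.2214 Erlangs


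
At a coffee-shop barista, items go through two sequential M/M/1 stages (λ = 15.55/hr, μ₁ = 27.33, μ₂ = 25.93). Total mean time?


Each node sees arrival rate λ = 15.55/hr (tandem ⇒ throughput preserved).
W₁ = 1/(μ₁−λ) = 1/(27.33−15.55) = 0.08489 hr
W₂ = 1/(μ₂−λ) = 1/(25.93−15.55) = 0.09634 hr
W_total = W₁ + W₂ = 0.08489 + 0.09634 = 0.18123 hr

Final: 0.18123 hr


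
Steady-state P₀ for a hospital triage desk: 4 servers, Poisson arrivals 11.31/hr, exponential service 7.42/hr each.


a = λ/μ = 11.31/7.42 = 1.5243; ρ = a/c = 0.3811
Σ_{k=0}^{3} a^k/k! (terms k=0..3) = 1.00000 + 1.52426 + 1.16168 + 0.59023 = 4.27618
Tail: a^4/(4!(1−ρ)) = 5.39802/(24·0.6189) = 0.36339
P₀ = 1/(4.27618 + 0.36339) = 1/4.63957 = 0.215537

Final: 0.215537


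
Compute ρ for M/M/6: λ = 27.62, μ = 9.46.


ρ = λ/(cμ) = 27.62/(6·9.46) = 27.62/56.76 = 0.4866

Final: 0.4866


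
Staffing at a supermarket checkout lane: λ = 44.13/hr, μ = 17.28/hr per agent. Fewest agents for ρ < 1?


Stability requires cμ > λ ⇔ c > λ/μ.
λ/μ = 44.13/17.28 = 2.5538
Minimum integer c = ⌊2.5538⌋ + 1 = 3
Check: 3·17.28 = 51.84 > 44.13, while 2·17.28 = 34.56 ≤ 44.13

Final: 3 servers


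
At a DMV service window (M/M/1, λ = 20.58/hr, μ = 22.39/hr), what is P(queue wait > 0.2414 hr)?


ρ = 20.58/22.39 = 0.9192
P(Wq > t) = ρ·e^{−(μ−λ)t} = 0.9192·e^{−0.4369}
= 0.9192·0.646014 = 0.593791

Final: 0.593791


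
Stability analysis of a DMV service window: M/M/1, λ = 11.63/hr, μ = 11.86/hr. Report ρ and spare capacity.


Total capacity cμ = 1·11.86 = 11.86/hr
ρ = λ/(cμ) = 11.63/11.86 = 0.9806
Stable ⇔ ρ < 1: YES
Spare capacity = cμ − λ = 11.86 − 11.63 = 0.23/hr

Final: ρ = 0.9806; stable; margin = 0.23/hr


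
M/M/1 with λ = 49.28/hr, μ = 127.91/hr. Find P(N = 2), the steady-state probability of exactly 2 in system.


ρ = 49.28/127.91 = 0.3853
P_n = (1−ρ)·ρ^n = (1 − 0.3853)·0.3853^2 = 0.6147·0.148434 = 0.091246

Final: 0.091246
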